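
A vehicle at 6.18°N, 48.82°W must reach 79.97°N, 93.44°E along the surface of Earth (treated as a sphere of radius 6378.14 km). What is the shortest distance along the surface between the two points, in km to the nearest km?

Let φ₁ = 0.1079 rad, φ₂ = 1.3957 rad, and Δλ = 2.4829 rad.
cos c = sin φ₁ sin φ₂ + cos φ₁ cos φ₂ cos Δλ = (0.1077)(0.9847) + (0.9942)(0.1742)(-0.7908) = -0.03092,
so c = arccos(-0.03092) = 1.60172 rad.
Distance = R·c = 6378.14 × 1.6017 ≈ 10216 km.

10216 km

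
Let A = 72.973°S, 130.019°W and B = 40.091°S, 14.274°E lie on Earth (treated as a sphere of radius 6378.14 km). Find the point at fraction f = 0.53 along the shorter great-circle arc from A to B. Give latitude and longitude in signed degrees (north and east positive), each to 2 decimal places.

Central angle δ = 1.1220 rad. Interpolating on the sphere with fraction f = 0.53:
P = [sin((1−f)δ)·A + sin(fδ)·B] / sin δ = 0.5586·A + 0.6218·B in Cartesian coordinates,
giving P = (0.3558, -0.0080, -0.9345), i.e. latitude -69.15°, longitude -1.28°.

-69.15°, -1.28°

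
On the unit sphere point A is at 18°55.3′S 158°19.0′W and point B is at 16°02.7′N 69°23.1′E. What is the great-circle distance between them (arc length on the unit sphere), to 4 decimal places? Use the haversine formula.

In radians: φ₁ = -0.3302, φ₂ = 0.2800, Δλ = -132.298° = -2.3090 rad.
Haversine: a = sin²(Δφ/2) + cos φ₁ cos φ₂ sin²(Δλ/2) = 0.0903 + (0.9460)(0.9610)(0.8365) = 0.85073.
Central angle c = 2·arcsin(√a) = 2.34823 rad.
On the unit sphere the arc length equals the central angle: 2.3482.

2.3482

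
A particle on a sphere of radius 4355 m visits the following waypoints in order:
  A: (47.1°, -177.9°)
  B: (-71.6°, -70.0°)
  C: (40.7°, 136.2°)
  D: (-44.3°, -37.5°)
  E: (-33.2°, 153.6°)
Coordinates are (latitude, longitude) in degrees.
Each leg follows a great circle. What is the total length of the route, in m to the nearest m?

42716 m

Leg A→B: central angle 2.4359 rad, distance 10608.2 m.
Leg B→C: central angle 2.5562 rad, distance 11132.1 m.
Leg C→D: central angle 3.0391 rad, distance 13235.2 m.
Leg D→E: central angle 1.7775 rad, distance 7741.0 m.
Total: 10608.2 + 11132.1 + 13235.2 + 7741.0 ≈ 42716 m.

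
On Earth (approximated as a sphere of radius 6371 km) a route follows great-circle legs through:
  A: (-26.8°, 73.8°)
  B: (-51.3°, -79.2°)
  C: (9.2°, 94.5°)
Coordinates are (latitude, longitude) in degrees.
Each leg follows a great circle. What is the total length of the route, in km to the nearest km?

26236 km

Leg A→B: central angle 1.7167 rad, distance 10937.0 km.
Leg B→C: central angle 2.4013 rad, distance 15298.5 km.
Total: 10937.0 + 15298.5 ≈ 26236 km.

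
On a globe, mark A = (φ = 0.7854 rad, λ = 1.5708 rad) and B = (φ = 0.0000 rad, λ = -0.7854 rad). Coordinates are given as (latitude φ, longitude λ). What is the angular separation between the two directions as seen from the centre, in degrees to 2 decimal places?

120.00°

With latitudes φ₁ = 45.000°, φ₂ = 0.000° and longitude difference Δλ = -135.000°:
cos c = sin φ₁ sin φ₂ + cos φ₁ cos φ₂ cos Δλ = (0.7071)(0.0000) + (0.7071)(1.0000)(-0.7071) = -0.50000,
so c = arccos(-0.50000) = 2.09440 rad.
So the angular separation is 120.00°.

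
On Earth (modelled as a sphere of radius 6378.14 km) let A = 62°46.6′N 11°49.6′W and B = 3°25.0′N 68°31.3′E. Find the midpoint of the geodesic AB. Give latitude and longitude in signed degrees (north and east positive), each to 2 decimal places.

39.14°, 45.76°

Central angle δ = 1.4409 rad. Interpolating on the sphere with fraction f = 0.5:
P = [sin((1−f)δ)·A + sin(fδ)·B] / sin δ = 0.6653·A + 0.6653·B in Cartesian coordinates,
giving P = (0.5411, 0.5556, 0.6313), i.e. latitude 39.14°, longitude 45.76°.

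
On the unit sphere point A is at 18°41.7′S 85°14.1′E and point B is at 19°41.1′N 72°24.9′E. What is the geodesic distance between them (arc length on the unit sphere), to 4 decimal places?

In radians: φ₁ = -0.3263, φ₂ = 0.3436, Δλ = -12.820° = -0.2238 rad.
cos c = sin φ₁ sin φ₂ + cos φ₁ cos φ₂ cos Δλ = (-0.3205)(0.3368) + (0.9472)(0.9416)(0.9751) = 0.76168,
so c = arccos(0.76168) = 0.70490 rad.
On the unit sphere the arc length equals the central angle: 0.7049.

0.7049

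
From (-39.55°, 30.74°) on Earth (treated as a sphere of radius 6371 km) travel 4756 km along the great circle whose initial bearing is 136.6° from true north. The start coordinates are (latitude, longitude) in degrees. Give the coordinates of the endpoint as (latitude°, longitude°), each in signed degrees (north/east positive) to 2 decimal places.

Angular distance δ = d/R = 4756/6371 = 0.74651 rad; initial bearing θ = 2.3841 rad.
sin φ₂ = sin φ₁ cos δ + cos φ₁ sin δ cos θ = (-0.6368)(0.7341) + (0.7711)(0.6791)(-0.7266) = -0.8479, so φ₂ = -57.98°.
Δλ = atan2(sin θ sin δ cos φ₁, cos δ − sin φ₁ sin φ₂) = atan2(0.3598, 0.1942) = 61.642°.
λ₂ = 30.740° + 61.642° = 92.38°.

-57.98°, 92.38°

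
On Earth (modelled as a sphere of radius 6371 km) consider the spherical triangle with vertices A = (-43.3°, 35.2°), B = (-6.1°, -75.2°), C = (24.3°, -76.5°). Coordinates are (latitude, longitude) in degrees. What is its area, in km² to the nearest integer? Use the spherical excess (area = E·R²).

22616830 km²

Side lengths (central angles): a = 0.5310, b = 2.1264, c = 1.7511 rad; semiperimeter s = 2.2043.
By l'Huilier's theorem, tan(E/4) = √[tan(s/2) tan((s−a)/2) tan((s−b)/2) tan((s−c)/2)], giving spherical excess E = 0.5572 rad.
Area = E·R² = 0.5572 × (6371)² ≈ 22616830 km².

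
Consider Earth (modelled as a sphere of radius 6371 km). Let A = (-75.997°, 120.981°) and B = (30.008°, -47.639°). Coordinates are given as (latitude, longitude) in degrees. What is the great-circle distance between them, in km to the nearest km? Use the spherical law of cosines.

Let φ₁ = -1.3264 rad, φ₂ = 0.5237 rad, and Δλ = -2.9430 rad.
cos c = sin φ₁ sin φ₂ + cos φ₁ cos φ₂ cos Δλ = (-0.9703)(0.5001) + (0.2420)(0.8660)(-0.9803) = -0.69068,
so c = arccos(-0.69068) = 2.33322 rad.
Distance = R·c = 6371 × 2.3332 ≈ 14865 km.

14865 km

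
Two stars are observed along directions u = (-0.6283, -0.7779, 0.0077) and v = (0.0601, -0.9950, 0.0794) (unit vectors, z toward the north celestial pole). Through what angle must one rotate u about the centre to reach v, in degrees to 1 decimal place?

42.5°

u·v = 0.7369; |u| = 1.0000, |v| = 1.0000.
cos θ = (u·v)/(|u||v|) = 0.7369, so θ = 42.5°.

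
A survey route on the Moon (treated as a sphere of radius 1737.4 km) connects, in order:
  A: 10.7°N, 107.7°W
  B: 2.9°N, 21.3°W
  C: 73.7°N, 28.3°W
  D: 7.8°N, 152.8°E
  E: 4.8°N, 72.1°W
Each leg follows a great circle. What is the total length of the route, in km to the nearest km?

11790 km

Leg A→B: central angle 1.4997 rad, distance 2605.6 km.
Leg B→C: central angle 1.2379 rad, distance 2150.7 km.
Leg C→D: central angle 1.7191 rad, distance 2986.8 km.
Leg D→E: central angle 2.3295 rad, distance 4047.2 km.
Total: 2605.6 + 2150.7 + 2986.8 + 4047.2 ≈ 11790 km.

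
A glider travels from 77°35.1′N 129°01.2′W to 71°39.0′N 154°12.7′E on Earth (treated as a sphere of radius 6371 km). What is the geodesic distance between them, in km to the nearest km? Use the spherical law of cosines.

With latitudes φ₁ = 77.585°, φ₂ = 71.650° and longitude difference Δλ = -76.768°:
cos c = sin φ₁ sin φ₂ + cos φ₁ cos φ₂ cos Δλ = (0.9766)(0.9492) + (0.2150)(0.3148)(0.2289) = 0.94245,
so c = arccos(0.94245) = 0.34092 rad.
Distance = R·c = 6371 × 0.3409 ≈ 2172 km.

2172 km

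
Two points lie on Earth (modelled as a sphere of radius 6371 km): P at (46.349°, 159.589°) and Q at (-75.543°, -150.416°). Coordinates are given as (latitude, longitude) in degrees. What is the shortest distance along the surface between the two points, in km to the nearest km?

14027 km

In radians: φ₁ = 0.8089, φ₂ = -1.3185, Δλ = 49.995° = 0.8726 rad.
Haversine: a = sin²(Δφ/2) + cos φ₁ cos φ₂ sin²(Δλ/2) = 0.7642 + (0.6903)(0.2497)(0.1786) = 0.79493.
Central angle c = 2·arcsin(√a) = 2.20169 rad.
Distance = R·c = 6371 × 2.2017 ≈ 14027 km.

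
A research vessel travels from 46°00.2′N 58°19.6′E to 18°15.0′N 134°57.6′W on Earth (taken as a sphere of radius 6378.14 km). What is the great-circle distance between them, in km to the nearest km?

In radians: φ₁ = 0.8029, φ₂ = 0.3185, Δλ = 166.713° = 2.9097 rad.
cos c = sin φ₁ sin φ₂ + cos φ₁ cos φ₂ cos Δλ = (0.7194)(0.3132) + (0.6946)(0.9497)(-0.9732) = -0.41673,
so c = arccos(-0.41673) = 2.00065 rad.
Distance = R·c = 6378.14 × 2.0006 ≈ 12760 km.

12760 km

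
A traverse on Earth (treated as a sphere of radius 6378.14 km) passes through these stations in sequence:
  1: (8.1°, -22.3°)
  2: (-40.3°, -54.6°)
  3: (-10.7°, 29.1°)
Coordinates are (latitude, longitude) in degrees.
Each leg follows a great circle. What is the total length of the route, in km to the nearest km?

15046 km

Leg 1→2: central angle 0.9919 rad, distance 6326.6 km.
Leg 2→3: central angle 1.3671 rad, distance 8719.3 km.
Total: 6326.6 + 8719.3 ≈ 15046 km.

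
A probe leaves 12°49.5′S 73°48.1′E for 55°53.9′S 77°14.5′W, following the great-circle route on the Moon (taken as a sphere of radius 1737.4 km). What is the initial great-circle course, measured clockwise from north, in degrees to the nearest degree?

Δλ = -151.043° = -2.6362 rad.
y = sin Δλ · cos φ₂ = (-0.4841)(0.5607) = -0.2714
x = cos φ₁ sin φ₂ − sin φ₁ cos φ₂ cos Δλ = (0.9751)(-0.8280) − (-0.2220)(0.5607)(-0.8750) = -0.9163
θ = atan2(y, x) = -163.50°; adding 360° gives 197°.

197°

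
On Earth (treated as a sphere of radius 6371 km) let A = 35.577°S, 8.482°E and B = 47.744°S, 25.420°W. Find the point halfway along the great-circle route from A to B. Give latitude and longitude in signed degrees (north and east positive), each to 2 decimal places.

-42.92°, -6.81°

The central angle between A and B is δ = 0.4853 rad.
With f = 0.5, the slerp weights are sin((1−f)δ)/sin δ = 0.5151 and sin(fδ)/sin δ = 0.5151.
Weighted sum of the unit vectors: (0.5151)·(0.8044,0.1200,-0.5818) + (0.5151)·(0.6073,-0.2886,-0.7401) = (0.7272, -0.0869, -0.6809).
Converting back: φ = atan2(z, √(x²+y²)) = -42.92°, λ = atan2(y, x) = -6.81°.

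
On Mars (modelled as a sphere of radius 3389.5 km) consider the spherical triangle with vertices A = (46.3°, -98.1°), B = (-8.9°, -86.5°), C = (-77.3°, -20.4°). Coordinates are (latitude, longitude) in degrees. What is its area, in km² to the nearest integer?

Side lengths (central angles): a = 1.3295, b = 2.3089, c = 0.9803 rad; semiperimeter s = 2.3094.
By l'Huilier's theorem, tan(E/4) = √[tan(s/2) tan((s−a)/2) tan((s−b)/2) tan((s−c)/2)], giving spherical excess E = 0.0581 rad.
Area = E·R² = 0.0581 × (3389.5)² ≈ 667621 km².

667621 km²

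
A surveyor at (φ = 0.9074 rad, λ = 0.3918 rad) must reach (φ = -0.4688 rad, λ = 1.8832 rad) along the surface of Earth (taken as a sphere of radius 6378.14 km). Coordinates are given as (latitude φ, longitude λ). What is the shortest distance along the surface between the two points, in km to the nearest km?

12045 km

Let φ₁ = 0.9074 rad, φ₂ = -0.4688 rad, and Δλ = 1.4914 rad.
Haversine: a = sin²(Δφ/2) + cos φ₁ cos φ₂ sin²(Δλ/2) = 0.4033 + (0.6158)(0.8921)(0.4603) = 0.65621.
Central angle c = 2·arcsin(√a) = 1.88853 rad.
Distance = R·c = 6378.14 × 1.8885 ≈ 12045 km.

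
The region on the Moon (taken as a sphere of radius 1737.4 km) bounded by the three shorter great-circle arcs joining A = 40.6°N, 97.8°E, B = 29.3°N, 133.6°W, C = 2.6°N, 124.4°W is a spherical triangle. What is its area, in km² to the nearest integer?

Side lengths (central angles): a = 0.4904, b = 2.1322, c = 1.6656 rad; semiperimeter s = 2.1441.
By l'Huilier's theorem, tan(E/4) = √[tan(s/2) tan((s−a)/2) tan((s−b)/2) tan((s−c)/2)], giving spherical excess E = 0.2146 rad.
Area = E·R² = 0.2146 × (1737.4)² ≈ 647881 km².

647881 km²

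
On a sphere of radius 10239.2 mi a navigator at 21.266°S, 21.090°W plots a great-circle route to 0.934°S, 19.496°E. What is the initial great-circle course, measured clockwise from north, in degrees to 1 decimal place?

68.2°

Δλ = 40.586° = 0.7084 rad.
y = sin Δλ · cos φ₂ = (0.6506)(0.9999) = 0.6505
x = cos φ₁ sin φ₂ − sin φ₁ cos φ₂ cos Δλ = (0.9319)(-0.0163) − (-0.3627)(0.9999)(0.7594) = 0.2602
θ = atan2(y, x) = 68.20°, so the bearing is 68.2°.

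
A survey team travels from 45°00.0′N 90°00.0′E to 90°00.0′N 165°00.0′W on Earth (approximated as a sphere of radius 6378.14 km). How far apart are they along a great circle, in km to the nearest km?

5009 km

In radians: φ₁ = 0.7854, φ₂ = 1.5708, Δλ = 105.000° = 1.8326 rad.
cos c = sin φ₁ sin φ₂ + cos φ₁ cos φ₂ cos Δλ = (0.7071)(1.0000) + (0.7071)(0.0000)(-0.2588) = 0.70711,
so c = arccos(0.70711) = 0.78540 rad.
Distance = R·c = 6378.14 × 0.7854 ≈ 5009 km.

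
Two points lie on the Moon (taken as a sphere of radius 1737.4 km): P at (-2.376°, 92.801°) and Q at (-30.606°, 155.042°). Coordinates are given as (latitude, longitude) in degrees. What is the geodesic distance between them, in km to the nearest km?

With latitudes φ₁ = -2.376°, φ₂ = -30.606° and longitude difference Δλ = 62.241°:
cos c = sin φ₁ sin φ₂ + cos φ₁ cos φ₂ cos Δλ = (-0.0415)(-0.5091) + (0.9991)(0.8607)(0.4658) = 0.42163,
so c = arccos(0.42163) = 1.13555 rad.
Distance = R·c = 1737.4 × 1.1356 ≈ 1973 km.

1973 km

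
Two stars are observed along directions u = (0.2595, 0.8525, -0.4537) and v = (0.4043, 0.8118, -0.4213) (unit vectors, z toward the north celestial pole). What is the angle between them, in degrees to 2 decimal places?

u·v = 0.9881; |u| = 1.0000, |v| = 1.0000.
cos θ = (u·v)/(|u||v|) = 0.9882, so θ = 8.82°.

8.82°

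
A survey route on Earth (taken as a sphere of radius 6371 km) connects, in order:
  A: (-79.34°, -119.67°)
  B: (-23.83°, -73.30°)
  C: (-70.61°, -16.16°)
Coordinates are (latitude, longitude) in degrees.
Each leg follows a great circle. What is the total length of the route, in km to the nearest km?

12898 km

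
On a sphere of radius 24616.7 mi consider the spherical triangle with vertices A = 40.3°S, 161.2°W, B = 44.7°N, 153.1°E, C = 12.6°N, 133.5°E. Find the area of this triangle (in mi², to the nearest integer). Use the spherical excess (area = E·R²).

Side lengths (central angles): a = 0.6319, b = 1.4000, c = 1.6472 rad; semiperimeter s = 1.8396.
By l'Huilier's theorem, tan(E/4) = √[tan(s/2) tan((s−a)/2) tan((s−b)/2) tan((s−c)/2)], giving spherical excess E = 0.5551 rad.
Area = E·R² = 0.5551 × (24616.7)² ≈ 336406168 mi².

336406168 mi²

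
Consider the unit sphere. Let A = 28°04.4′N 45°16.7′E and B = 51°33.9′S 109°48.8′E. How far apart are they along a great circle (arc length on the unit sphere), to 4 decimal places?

1.7040

Let φ₁ = 0.4900 rad, φ₂ = -0.9000 rad, and Δλ = 1.1263 rad.
Haversine: a = sin²(Δφ/2) + cos φ₁ cos φ₂ sin²(Δλ/2) = 0.4101 + (0.8823)(0.6216)(0.2850) = 0.56640.
Central angle c = 2·arcsin(√a) = 1.70399 rad.
On the unit sphere the arc length equals the central angle: 1.7040.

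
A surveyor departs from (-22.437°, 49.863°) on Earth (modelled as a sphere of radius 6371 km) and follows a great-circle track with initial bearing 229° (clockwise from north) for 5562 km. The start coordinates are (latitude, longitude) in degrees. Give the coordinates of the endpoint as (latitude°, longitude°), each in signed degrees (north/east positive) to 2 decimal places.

-45.23°, -5.33°

Angular distance δ = d/R = 5562/6371 = 0.87302 rad; initial bearing θ = 3.9968 rad.
sin φ₂ = sin φ₁ cos δ + cos φ₁ sin δ cos θ = (-0.3817)(0.6425) + (0.9243)(0.7663)(-0.6561) = -0.7099, so φ₂ = -45.23°.
Δλ = atan2(sin θ sin δ cos φ₁, cos δ − sin φ₁ sin φ₂) = atan2(-0.5345, 0.3716) = -55.195°.
λ₂ = 49.863° − 55.195° = -5.33°.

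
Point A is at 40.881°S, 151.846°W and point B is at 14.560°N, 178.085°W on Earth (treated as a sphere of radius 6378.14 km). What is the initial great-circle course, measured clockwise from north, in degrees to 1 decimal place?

330.6°

With φ₁ = -0.7135, φ₂ = 0.2541, Δλ = -0.4580 rad, the forward-azimuth formula gives
θ = atan2( sin Δλ cos φ₂ , cos φ₁ sin φ₂ − sin φ₁ cos φ₂ cos Δλ ) = atan2(-0.4279, 0.7583) = -29.44°.
Adding 360° brings this into [0°, 360°): 330.6°.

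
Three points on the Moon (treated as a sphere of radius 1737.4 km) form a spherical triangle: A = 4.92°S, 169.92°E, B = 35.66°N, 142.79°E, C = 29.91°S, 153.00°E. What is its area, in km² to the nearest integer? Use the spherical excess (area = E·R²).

Side lengths (central angles): a = 1.1566, b = 0.5176, c = 0.8360 rad; semiperimeter s = 1.2551.
By l'Huilier's theorem, tan(E/4) = √[tan(s/2) tan((s−a)/2) tan((s−b)/2) tan((s−c)/2)], giving spherical excess E = 0.2166 rad.
Area = E·R² = 0.2166 × (1737.4)² ≈ 653886 km².

653886 km²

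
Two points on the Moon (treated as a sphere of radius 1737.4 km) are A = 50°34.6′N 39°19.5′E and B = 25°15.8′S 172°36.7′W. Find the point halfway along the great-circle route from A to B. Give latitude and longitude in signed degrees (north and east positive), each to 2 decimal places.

Central angle δ = 2.5271 rad. Interpolating on the sphere with fraction f = 0.5:
P = [sin((1−f)δ)·A + sin(fδ)·B] / sin δ = 1.6532·A + 1.6532·B in Cartesian coordinates,
giving P = (-0.6705, 0.4731, 0.5715), i.e. latitude 34.85°, longitude 144.80°.

34.85°, 144.80°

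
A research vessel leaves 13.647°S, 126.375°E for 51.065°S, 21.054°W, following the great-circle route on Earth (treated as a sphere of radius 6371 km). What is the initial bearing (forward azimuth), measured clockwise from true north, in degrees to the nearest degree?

Δλ = -147.429° = -2.5731 rad.
y = sin Δλ · cos φ₂ = (-0.5383)(0.6284) = -0.3383
x = cos φ₁ sin φ₂ − sin φ₁ cos φ₂ cos Δλ = (0.9718)(-0.7779) − (-0.2359)(0.6284)(-0.8427) = -0.8809
θ = atan2(y, x) = -158.99°; adding 360° gives 201°.

201°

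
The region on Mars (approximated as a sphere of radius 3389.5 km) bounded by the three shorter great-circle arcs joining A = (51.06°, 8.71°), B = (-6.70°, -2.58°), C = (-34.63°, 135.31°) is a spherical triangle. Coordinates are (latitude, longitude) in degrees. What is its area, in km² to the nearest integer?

Side lengths (central angles): a = 2.1412, b = 2.4194, c = 1.0223 rad; semiperimeter s = 2.7914.
By l'Huilier's theorem, tan(E/4) = √[tan(s/2) tan((s−a)/2) tan((s−b)/2) tan((s−c)/2)], giving spherical excess E = 2.3384 rad.
Area = E·R² = 2.3384 × (3389.5)² ≈ 26865058 km².

26865058 km²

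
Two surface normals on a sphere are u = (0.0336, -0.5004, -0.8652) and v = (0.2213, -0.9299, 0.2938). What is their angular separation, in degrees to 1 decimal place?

77.4°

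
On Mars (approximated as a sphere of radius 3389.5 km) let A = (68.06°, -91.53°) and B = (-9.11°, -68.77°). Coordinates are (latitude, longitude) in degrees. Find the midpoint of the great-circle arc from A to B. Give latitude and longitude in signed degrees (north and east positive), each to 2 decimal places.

The central angle between A and B is δ = 1.3762 rad.
With f = 0.5, the slerp weights are sin((1−f)δ)/sin δ = 0.6473 and sin(fδ)/sin δ = 0.6473.
Weighted sum of the unit vectors: (0.6473)·(-0.0100,-0.3735,0.9276) + (0.6473)·(0.3575,-0.9204,-0.1583) = (0.2250, -0.8375, 0.4979).
Converting back: φ = atan2(z, √(x²+y²)) = 29.86°, λ = atan2(y, x) = -74.96°.

29.86°, -74.96°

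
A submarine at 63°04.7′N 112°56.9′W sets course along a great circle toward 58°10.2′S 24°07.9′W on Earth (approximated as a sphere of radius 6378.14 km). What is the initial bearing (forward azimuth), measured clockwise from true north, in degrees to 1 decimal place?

126.8°

Δλ = 88.817° = 1.5501 rad.
y = sin Δλ · cos φ₂ = (0.9998)(0.5274) = 0.5273
x = cos φ₁ sin φ₂ − sin φ₁ cos φ₂ cos Δλ = (0.4528)(-0.8496) − (0.8916)(0.5274)(0.0207) = -0.3944
θ = atan2(y, x) = 126.80°, so the bearing is 126.8°.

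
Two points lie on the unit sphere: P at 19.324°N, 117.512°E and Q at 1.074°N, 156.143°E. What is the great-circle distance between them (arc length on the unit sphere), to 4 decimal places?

0.7329

With latitudes φ₁ = 19.324°, φ₂ = 1.074° and longitude difference Δλ = 38.631°:
cos c = sin φ₁ sin φ₂ + cos φ₁ cos φ₂ cos Δλ = (0.3309)(0.0187) + (0.9437)(0.9998)(0.7812) = 0.74325,
so c = arccos(0.74325) = 0.73289 rad.
On the unit sphere the arc length equals the central angle: 0.7329.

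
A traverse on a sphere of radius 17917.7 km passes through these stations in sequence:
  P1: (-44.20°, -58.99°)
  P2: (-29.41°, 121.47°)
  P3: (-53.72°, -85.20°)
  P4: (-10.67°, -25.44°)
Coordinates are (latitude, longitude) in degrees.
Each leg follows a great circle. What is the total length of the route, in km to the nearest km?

82516 km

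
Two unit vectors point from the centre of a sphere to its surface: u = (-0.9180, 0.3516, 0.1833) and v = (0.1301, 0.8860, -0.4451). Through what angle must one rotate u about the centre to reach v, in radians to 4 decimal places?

u·v = 0.1105; |u| = 1.0000, |v| = 1.0000.
cos θ = (u·v)/(|u||v|) = 0.1105, so θ = 1.4601 rad.

1.4601 rad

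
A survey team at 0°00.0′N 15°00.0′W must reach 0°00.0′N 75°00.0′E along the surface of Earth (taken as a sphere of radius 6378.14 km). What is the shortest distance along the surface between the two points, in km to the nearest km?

With latitudes φ₁ = 0.000°, φ₂ = 0.000° and longitude difference Δλ = 90.000°:
cos c = sin φ₁ sin φ₂ + cos φ₁ cos φ₂ cos Δλ = (0.0000)(0.0000) + (1.0000)(1.0000)(0.0000) = 0.00000,
so c = arccos(0.00000) = 1.57080 rad.
Distance = R·c = 6378.14 × 1.5708 ≈ 10019 km.

10019 km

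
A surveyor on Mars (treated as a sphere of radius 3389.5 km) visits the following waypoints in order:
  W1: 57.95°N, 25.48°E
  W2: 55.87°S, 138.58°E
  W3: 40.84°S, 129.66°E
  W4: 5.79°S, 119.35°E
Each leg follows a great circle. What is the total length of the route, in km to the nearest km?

11672 km

Leg W1→W2: central angle 2.5294 rad, distance 8573.6 km.
Leg W2→W3: central angle 0.2814 rad, distance 953.9 km.
Leg W3→W4: central angle 0.6326 rad, distance 2144.2 km.
Total: 8573.6 + 953.9 + 2144.2 ≈ 11672 km.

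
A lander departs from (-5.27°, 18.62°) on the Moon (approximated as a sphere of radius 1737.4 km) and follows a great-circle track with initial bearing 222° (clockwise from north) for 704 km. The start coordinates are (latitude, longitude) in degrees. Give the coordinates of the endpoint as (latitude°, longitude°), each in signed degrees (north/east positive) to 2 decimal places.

Angular distance δ = d/R = 704/1737.4 = 0.40520 rad; initial bearing θ = 3.8746 rad.
sin φ₂ = sin φ₁ cos δ + cos φ₁ sin δ cos θ = (-0.0918)(0.9190) + (0.9958)(0.3942)(-0.7431) = -0.3761, so φ₂ = -22.09°.
Δλ = atan2(sin θ sin δ cos φ₁, cos δ − sin φ₁ sin φ₂) = atan2(-0.2627, 0.8845) = -16.540°.
λ₂ = 18.620° − 16.540° = 2.08°.

-22.09°, 2.08°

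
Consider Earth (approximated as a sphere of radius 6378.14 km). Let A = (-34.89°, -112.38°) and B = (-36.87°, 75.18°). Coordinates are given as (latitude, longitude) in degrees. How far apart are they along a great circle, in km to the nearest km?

12011 km

In radians: φ₁ = -0.6089, φ₂ = -0.6435, Δλ = -172.440° = -3.0096 rad.
cos c = sin φ₁ sin φ₂ + cos φ₁ cos φ₂ cos Δλ = (-0.5720)(-0.6000) + (0.8203)(0.8000)(-0.9913) = -0.30729,
so c = arccos(-0.30729) = 1.88314 rad.
Distance = R·c = 6378.14 × 1.8831 ≈ 12011 km.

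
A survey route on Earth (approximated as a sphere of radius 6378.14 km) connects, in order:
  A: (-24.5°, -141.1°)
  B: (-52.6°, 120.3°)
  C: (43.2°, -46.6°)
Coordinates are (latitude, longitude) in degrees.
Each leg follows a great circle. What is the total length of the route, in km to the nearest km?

27038 km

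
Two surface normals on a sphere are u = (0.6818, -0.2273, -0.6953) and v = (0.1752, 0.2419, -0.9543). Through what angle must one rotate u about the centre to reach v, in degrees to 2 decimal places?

43.28°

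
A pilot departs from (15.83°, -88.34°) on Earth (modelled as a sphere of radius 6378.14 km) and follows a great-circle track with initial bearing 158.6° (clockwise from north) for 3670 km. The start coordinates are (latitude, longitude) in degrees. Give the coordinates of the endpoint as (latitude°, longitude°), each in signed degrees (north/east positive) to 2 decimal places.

-14.99°, -76.48°

Angular distance δ = d/R = 3670/6378.14 = 0.57540 rad; initial bearing θ = 2.7681 rad.
sin φ₂ = sin φ₁ cos δ + cos φ₁ sin δ cos θ = (0.2728)(0.8390) + (0.9621)(0.5442)(-0.9311) = -0.2586, so φ₂ = -14.99°.
Δλ = atan2(sin θ sin δ cos φ₁, cos δ − sin φ₁ sin φ₂) = atan2(0.1910, 0.9095) = 11.862°.
λ₂ = -88.340° + 11.862° = -76.48°.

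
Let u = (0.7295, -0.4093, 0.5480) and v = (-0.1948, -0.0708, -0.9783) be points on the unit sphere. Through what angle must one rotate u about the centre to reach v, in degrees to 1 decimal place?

u·v = -0.6492; |u| = 1.0000, |v| = 1.0000.
cos θ = (u·v)/(|u||v|) = -0.6492, so θ = 130.5°.

130.5°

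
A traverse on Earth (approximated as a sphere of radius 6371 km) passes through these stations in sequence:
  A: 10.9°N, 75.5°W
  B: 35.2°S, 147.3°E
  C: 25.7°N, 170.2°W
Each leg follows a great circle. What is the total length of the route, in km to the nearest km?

23041 km

Leg A→B: central angle 2.3430 rad, distance 14927.5 km.
Leg B→C: central angle 1.2735 rad, distance 8113.8 km.
Total: 14927.5 + 8113.8 ≈ 23041 km.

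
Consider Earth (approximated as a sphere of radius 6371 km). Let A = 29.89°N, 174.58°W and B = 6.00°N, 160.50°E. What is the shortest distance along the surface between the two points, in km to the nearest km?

3723 km

Let φ₁ = 0.5217 rad, φ₂ = 0.1047 rad, and Δλ = -0.4349 rad.
Haversine: a = sin²(Δφ/2) + cos φ₁ cos φ₂ sin²(Δλ/2) = 0.0428 + (0.8670)(0.9945)(0.0466) = 0.08298.
Central angle c = 2·arcsin(√a) = 0.58439 rad.
Distance = R·c = 6371 × 0.5844 ≈ 3723 km.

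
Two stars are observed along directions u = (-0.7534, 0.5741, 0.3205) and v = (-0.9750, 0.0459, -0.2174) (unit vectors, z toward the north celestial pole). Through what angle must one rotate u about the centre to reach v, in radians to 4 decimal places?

0.8076 rad

u·v = 0.6912; |u| = 1.0000, |v| = 1.0000.
cos θ = (u·v)/(|u||v|) = 0.6913, so θ = 0.8076 rad.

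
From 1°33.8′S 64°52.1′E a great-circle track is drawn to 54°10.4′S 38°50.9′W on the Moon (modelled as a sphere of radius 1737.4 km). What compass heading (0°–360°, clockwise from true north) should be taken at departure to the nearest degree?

215°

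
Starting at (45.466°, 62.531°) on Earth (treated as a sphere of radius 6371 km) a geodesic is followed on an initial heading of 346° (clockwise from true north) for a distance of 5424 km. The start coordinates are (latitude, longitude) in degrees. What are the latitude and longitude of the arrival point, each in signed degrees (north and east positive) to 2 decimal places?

78.99°, -45.18°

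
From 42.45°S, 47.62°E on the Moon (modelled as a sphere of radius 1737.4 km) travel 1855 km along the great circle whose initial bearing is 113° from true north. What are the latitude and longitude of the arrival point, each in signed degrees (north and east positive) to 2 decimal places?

-35.31°, 128.83°

Angular distance δ = d/R = 1855/1737.4 = 1.06769 rad; initial bearing θ = 1.9722 rad.
sin φ₂ = sin φ₁ cos δ + cos φ₁ sin δ cos θ = (-0.6749)(0.4822) + (0.7379)(0.8761)(-0.3907) = -0.5780, so φ₂ = -35.31°.
Δλ = atan2(sin θ sin δ cos φ₁, cos δ − sin φ₁ sin φ₂) = atan2(0.5950, 0.0920) = 81.209°.
λ₂ = 47.620° + 81.209° = 128.83°.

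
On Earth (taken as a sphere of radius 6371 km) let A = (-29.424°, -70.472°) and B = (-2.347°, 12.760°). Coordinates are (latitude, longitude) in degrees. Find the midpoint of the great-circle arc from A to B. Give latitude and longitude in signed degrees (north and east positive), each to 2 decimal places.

-20.80°, -25.37°

The central angle between A and B is δ = 1.4478 rad.
With f = 0.5, the slerp weights are sin((1−f)δ)/sin δ = 0.6674 and sin(fδ)/sin δ = 0.6674.
Weighted sum of the unit vectors: (0.6674)·(0.2911,-0.8209,-0.4913) + (0.6674)·(0.9745,0.2207,-0.0410) = (0.8446, -0.4006, -0.3552).
Converting back: φ = atan2(z, √(x²+y²)) = -20.80°, λ = atan2(y, x) = -25.37°.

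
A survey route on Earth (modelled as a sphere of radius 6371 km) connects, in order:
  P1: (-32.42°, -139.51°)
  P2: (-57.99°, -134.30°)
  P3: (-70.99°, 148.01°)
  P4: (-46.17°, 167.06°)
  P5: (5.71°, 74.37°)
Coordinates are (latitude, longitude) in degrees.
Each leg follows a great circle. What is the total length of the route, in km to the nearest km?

20155 km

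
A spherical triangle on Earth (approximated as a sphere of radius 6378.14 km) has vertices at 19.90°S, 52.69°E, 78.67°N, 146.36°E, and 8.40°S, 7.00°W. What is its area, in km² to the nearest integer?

Side lengths (central angles): a = 1.8933, b = 1.0249, c = 1.9236 rad; semiperimeter s = 2.4209.
By l'Huilier's theorem, tan(E/4) = √[tan(s/2) tan((s−a)/2) tan((s−b)/2) tan((s−c)/2)], giving spherical excess E = 1.4901 rad.
Area = E·R² = 1.4901 × (6378.14)² ≈ 60616427 km².

60616427 km²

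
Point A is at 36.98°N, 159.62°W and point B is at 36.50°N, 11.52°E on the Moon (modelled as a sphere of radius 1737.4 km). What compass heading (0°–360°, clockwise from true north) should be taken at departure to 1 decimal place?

Δλ = 171.140° = 2.9870 rad.
y = sin Δλ · cos φ₂ = (0.1540)(0.8039) = 0.1238
x = cos φ₁ sin φ₂ − sin φ₁ cos φ₂ cos Δλ = (0.7988)(0.5948) − (0.6015)(0.8039)(-0.9881) = 0.9530
θ = atan2(y, x) = 7.40°, so the bearing is 7.4°.

7.4°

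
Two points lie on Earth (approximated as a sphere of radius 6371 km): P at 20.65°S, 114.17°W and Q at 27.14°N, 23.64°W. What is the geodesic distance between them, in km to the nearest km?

11087 km

In radians: φ₁ = -0.3604, φ₂ = 0.4737, Δλ = 90.530° = 1.5800 rad.
cos c = sin φ₁ sin φ₂ + cos φ₁ cos φ₂ cos Δλ = (-0.3527)(0.4562) + (0.9358)(0.8899)(-0.0093) = -0.16857,
so c = arccos(-0.16857) = 1.74018 rad.
Distance = R·c = 6371 × 1.7402 ≈ 11087 km.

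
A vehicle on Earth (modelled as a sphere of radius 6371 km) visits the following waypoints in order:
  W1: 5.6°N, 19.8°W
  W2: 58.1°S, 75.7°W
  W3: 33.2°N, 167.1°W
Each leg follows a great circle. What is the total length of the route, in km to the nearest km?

Leg W1→W2: central angle 1.3572 rad, distance 8646.5 km.
Leg W2→W3: central angle 2.0665 rad, distance 13165.8 km.
Total: 8646.5 + 13165.8 ≈ 21812 km.

21812 km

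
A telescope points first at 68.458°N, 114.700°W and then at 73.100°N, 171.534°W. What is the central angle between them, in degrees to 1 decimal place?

18.5°

In radians: φ₁ = 1.1948, φ₂ = 1.2758, Δλ = -56.834° = -0.9919 rad.
cos c = sin φ₁ sin φ₂ + cos φ₁ cos φ₂ cos Δλ = (0.9301)(0.9568) + (0.3672)(0.2907)(0.5471) = 0.94837,
so c = arccos(0.94837) = 0.32273 rad.
So the angular separation is 18.5°.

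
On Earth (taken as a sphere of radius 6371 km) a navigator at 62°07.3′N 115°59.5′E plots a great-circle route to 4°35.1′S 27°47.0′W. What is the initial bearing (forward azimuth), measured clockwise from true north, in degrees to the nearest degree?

Δλ = -143.775° = -2.5093 rad.
y = sin Δλ · cos φ₂ = (-0.5910)(0.9968) = -0.5891
x = cos φ₁ sin φ₂ − sin φ₁ cos φ₂ cos Δλ = (0.4676)(-0.0799) − (0.8839)(0.9968)(-0.8067) = 0.6734
θ = atan2(y, x) = -41.18°; adding 360° gives 319°.

319°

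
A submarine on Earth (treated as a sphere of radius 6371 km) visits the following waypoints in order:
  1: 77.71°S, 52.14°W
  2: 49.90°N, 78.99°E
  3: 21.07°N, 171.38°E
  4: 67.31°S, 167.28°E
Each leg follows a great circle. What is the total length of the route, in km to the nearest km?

34564 km

Leg 1→2: central angle 2.5636 rad, distance 16332.9 km.
Leg 2→3: central angle 1.3182 rad, distance 8398.2 km.
Leg 3→4: central angle 1.5434 rad, distance 9833.3 km.
Total: 16332.9 + 8398.2 + 9833.3 ≈ 34564 km.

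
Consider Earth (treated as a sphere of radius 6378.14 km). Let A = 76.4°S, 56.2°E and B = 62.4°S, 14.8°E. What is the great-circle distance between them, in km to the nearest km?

2162 km

With latitudes φ₁ = -76.400°, φ₂ = -62.400° and longitude difference Δλ = -41.400°:
cos c = sin φ₁ sin φ₂ + cos φ₁ cos φ₂ cos Δλ = (-0.9720)(-0.8862) + (0.2351)(0.4633)(0.7501) = 0.94307,
so c = arccos(0.94307) = 0.33904 rad.
Distance = R·c = 6378.14 × 0.3390 ≈ 2162 km.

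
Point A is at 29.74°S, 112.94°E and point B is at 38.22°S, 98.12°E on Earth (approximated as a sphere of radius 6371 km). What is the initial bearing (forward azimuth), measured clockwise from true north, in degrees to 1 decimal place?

Δλ = -14.820° = -0.2587 rad.
y = sin Δλ · cos φ₂ = (-0.2558)(0.7856) = -0.2010
x = cos φ₁ sin φ₂ − sin φ₁ cos φ₂ cos Δλ = (0.8683)(-0.6187) − (-0.4961)(0.7856)(0.9667) = -0.1604
θ = atan2(y, x) = -128.60°; adding 360° gives 231.4°.

231.4°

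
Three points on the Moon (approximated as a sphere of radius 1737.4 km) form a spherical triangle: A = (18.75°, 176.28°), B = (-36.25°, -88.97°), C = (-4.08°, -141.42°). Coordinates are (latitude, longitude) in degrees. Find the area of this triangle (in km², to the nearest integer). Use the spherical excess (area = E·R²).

Side lengths (central angles): a = 1.0095, b = 0.8288, c = 1.8269 rad; semiperimeter s = 1.8326.
By l'Huilier's theorem, tan(E/4) = √[tan(s/2) tan((s−a)/2) tan((s−b)/2) tan((s−c)/2)], giving spherical excess E = 0.1193 rad.
Area = E·R² = 0.1193 × (1737.4)² ≈ 360120 km².

360120 km²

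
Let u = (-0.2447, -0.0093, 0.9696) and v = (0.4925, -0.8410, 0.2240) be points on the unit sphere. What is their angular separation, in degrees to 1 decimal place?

u·v = 0.1045; |u| = 1.0000, |v| = 1.0000.
cos θ = (u·v)/(|u||v|) = 0.1045, so θ = 84.0°.

84.0°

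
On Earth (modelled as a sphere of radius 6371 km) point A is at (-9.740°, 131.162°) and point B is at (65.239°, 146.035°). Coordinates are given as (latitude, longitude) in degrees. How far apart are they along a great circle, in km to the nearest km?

In radians: φ₁ = -0.1700, φ₂ = 1.1386, Δλ = 14.873° = 0.2596 rad.
Haversine: a = sin²(Δφ/2) + cos φ₁ cos φ₂ sin²(Δλ/2) = 0.3704 + (0.9856)(0.4188)(0.0168) = 0.37733.
Central angle c = 2·arcsin(√a) = 1.32292 rad.
Distance = R·c = 6371 × 1.3229 ≈ 8428 km.

8428 km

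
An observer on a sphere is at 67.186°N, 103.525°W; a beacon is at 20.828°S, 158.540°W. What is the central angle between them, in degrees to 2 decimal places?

96.89°

With latitudes φ₁ = 67.186°, φ₂ = -20.828° and longitude difference Δλ = -55.015°:
Haversine: a = sin²(Δφ/2) + cos φ₁ cos φ₂ sin²(Δλ/2) = 0.4827 + (0.3877)(0.9347)(0.2133) = 0.55998.
Central angle c = 2·arcsin(√a) = 1.69105 rad.
So the angular separation is 96.89°.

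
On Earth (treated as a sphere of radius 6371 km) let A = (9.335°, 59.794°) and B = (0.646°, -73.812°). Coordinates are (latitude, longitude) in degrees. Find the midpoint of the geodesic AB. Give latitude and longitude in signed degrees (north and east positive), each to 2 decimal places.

12.50°, -7.90°

The central angle between A and B is δ = 2.3168 rad.
With f = 0.5, the slerp weights are sin((1−f)δ)/sin δ = 1.2474 and sin(fδ)/sin δ = 1.2474.
Weighted sum of the unit vectors: (1.2474)·(0.4964,0.8528,0.1622) + (1.2474)·(0.2788,-0.9603,0.0113) = (0.9670, -0.1341, 0.2164).
Converting back: φ = atan2(z, √(x²+y²)) = 12.50°, λ = atan2(y, x) = -7.90°.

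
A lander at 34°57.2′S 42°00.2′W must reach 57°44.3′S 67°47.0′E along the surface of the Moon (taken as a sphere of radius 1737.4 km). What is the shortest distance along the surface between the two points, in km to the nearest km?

2133 km

In radians: φ₁ = -0.6101, φ₂ = -1.0077, Δλ = 109.787° = 1.9161 rad.
cos c = sin φ₁ sin φ₂ + cos φ₁ cos φ₂ cos Δλ = (-0.5729)(-0.8456) + (0.8196)(0.5338)(-0.3385) = 0.33636,
so c = arccos(0.33636) = 1.22775 rad.
Distance = R·c = 1737.4 × 1.2277 ≈ 2133 km.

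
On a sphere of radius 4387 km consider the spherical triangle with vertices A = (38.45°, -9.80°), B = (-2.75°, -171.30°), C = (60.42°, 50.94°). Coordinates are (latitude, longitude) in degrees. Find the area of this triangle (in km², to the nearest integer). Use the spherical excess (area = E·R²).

24423029 km²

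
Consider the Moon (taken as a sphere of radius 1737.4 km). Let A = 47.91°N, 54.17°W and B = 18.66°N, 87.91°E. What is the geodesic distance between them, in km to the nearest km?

3192 km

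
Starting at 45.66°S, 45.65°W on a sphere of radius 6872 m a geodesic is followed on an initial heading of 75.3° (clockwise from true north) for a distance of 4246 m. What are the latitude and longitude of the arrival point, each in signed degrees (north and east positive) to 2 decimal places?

-28.70°, -5.95°

Angular distance δ = d/R = 4246/6872 = 0.61787 rad; initial bearing θ = 1.3142 rad.
sin φ₂ = sin φ₁ cos δ + cos φ₁ sin δ cos θ = (-0.7152)(0.8151) + (0.6989)(0.5793)(0.2538) = -0.4802, so φ₂ = -28.70°.
Δλ = atan2(sin θ sin δ cos φ₁, cos δ − sin φ₁ sin φ₂) = atan2(0.3916, 0.4717) = 39.704°.
λ₂ = -45.650° + 39.704° = -5.95°.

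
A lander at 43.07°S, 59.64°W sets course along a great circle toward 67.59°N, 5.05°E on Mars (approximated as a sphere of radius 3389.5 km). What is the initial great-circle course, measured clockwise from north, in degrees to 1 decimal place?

23.7°

Δλ = 64.690° = 1.1291 rad.
y = sin Δλ · cos φ₂ = (0.9040)(0.3812) = 0.3446
x = cos φ₁ sin φ₂ − sin φ₁ cos φ₂ cos Δλ = (0.7305)(0.9245) − (-0.6829)(0.3812)(0.4275) = 0.7867
θ = atan2(y, x) = 23.66°, so the bearing is 23.7°.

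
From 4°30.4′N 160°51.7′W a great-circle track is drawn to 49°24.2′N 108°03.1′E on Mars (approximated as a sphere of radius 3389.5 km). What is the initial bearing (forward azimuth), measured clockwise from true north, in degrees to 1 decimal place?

319.4°

Δλ = -91.087° = -1.5898 rad.
y = sin Δλ · cos φ₂ = (-0.9998)(0.6507) = -0.6506
x = cos φ₁ sin φ₂ − sin φ₁ cos φ₂ cos Δλ = (0.9969)(0.7593) − (0.0786)(0.6507)(-0.0190) = 0.7579
θ = atan2(y, x) = -40.64°; adding 360° gives 319.4°.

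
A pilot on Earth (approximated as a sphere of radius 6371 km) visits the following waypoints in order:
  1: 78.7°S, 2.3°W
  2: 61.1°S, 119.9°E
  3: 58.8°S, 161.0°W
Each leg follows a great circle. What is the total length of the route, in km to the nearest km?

8154 km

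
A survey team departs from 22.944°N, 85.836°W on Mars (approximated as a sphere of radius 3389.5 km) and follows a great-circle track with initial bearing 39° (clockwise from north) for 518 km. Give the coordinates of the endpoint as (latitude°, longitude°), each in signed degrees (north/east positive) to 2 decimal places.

Angular distance δ = d/R = 518/3389.5 = 0.15282 rad; initial bearing θ = 0.6807 rad.
sin φ₂ = sin φ₁ cos δ + cos φ₁ sin δ cos θ = (0.3898)(0.9883) + (0.9209)(0.1522)(0.7771) = 0.4942, so φ₂ = 29.62°.
Δλ = atan2(sin θ sin δ cos φ₁, cos δ − sin φ₁ sin φ₂) = atan2(0.0882, 0.7957) = 6.327°.
λ₂ = -85.836° + 6.327° = -79.51°.

29.62°, -79.51°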